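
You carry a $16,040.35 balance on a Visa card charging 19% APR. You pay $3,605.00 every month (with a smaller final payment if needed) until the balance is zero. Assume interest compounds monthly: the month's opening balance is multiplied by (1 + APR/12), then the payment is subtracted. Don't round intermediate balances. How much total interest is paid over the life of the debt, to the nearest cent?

Monthly rate r = 19%/12 = 1.58333% = 0.0158333.
Payoff takes n = ⌈−ln(1 − rB₀/P)/ln(1+r)⌉ = ⌈4.650⌉ = 5 payments; the last is $2,351.16.
Total paid = 4·$3,605.00 + $2,351.16 = $16,771.16.
Total interest = total paid − principal = $16,771.16 − $16,040.35 = $730.81.

$730.81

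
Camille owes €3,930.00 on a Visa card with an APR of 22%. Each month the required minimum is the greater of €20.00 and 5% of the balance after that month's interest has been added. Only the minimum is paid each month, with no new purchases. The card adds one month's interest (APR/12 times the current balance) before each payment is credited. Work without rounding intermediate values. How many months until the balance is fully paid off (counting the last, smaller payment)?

95 months

Monthly rate r = 22%/12 = 1.83333% = 0.0183333.
While 5% of the post-interest balance exceeds €20.00, each month B ← (B·(1+r))·(1 − 0.05), i.e. B shrinks by the factor (1+r)·0.95 = 0.96742.
This holds for months 1–70. Entering month 71 the balance is €386.67; 5% of the post-interest balance is now below €20.00, so the flat €20.00 minimum applies from here.
From month 71 a fixed €20.00 at rate r clears €386.67 in 25 more payments. Total: 70 + 25 = 95 months.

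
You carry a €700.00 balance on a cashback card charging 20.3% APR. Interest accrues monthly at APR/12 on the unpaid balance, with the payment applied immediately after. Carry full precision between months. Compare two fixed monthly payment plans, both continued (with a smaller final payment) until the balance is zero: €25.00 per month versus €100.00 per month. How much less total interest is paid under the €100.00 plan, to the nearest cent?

Monthly rate r = 20.3%/12 = 1.69167% = 0.0169167.
At €25.00/mo: n = ⌈−ln(1 − rB₀/P)/ln(1+r)⌉ = 39 payments (last €6.54); total interest = total paid − €700.00 = €256.54.
At €100.00/mo: 8 payments (last €51.53); total interest €51.53.
Interest saved = €256.54 − €51.53 = €205.01.

€205.01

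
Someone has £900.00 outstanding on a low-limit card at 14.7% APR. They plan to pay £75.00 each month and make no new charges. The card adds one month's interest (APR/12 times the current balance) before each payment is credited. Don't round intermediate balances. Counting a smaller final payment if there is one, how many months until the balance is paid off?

Monthly rate r = 14.7%/12 = 1.225% = 0.01225.
Recurrence: B ← B·(1+r) − £75.00.
Month 1: interest £11.02; balance after payment £836.02.
Month 2: interest £10.24; balance after payment £771.27.
Closed form: n = −ln(1 − rB₀/P)/ln(1+r) = −ln(0.853)/ln(1.01225) ≈ 13.059, so the balance reaches zero during payment 14.

14 months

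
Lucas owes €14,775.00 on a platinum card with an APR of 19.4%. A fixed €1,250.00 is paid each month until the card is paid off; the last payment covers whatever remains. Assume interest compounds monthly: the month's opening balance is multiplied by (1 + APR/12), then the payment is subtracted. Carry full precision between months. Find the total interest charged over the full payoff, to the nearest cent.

€1,755.91

Monthly rate r = 19.4%/12 = 1.61667% = 0.0161667.
Payoff takes n = ⌈−ln(1 − rB₀/P)/ln(1+r)⌉ = ⌈13.223⌉ = 14 payments; the last is €280.91.
Total paid = 13·€1,250.00 + €280.91 = €16,530.91.
Total interest = total paid − principal = €16,530.91 − €14,775.00 = €1,755.91.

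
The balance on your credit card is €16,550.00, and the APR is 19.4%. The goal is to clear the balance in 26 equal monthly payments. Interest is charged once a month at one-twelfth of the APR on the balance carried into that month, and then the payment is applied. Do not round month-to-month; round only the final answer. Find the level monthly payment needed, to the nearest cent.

Monthly rate r = 19.4%/12 = 1.61667% = 0.0161667.
Level-payment amortization: P = B₀·r / (1 − (1+r)^(−n)) = 16550.00·0.0161667 / (1 − 1.01617^(−26)).
Denominator 1 − (1+r)^(−26) = 0.340960509.
P = 267.558 / 0.340960509 ≈ 784.72.

€784.72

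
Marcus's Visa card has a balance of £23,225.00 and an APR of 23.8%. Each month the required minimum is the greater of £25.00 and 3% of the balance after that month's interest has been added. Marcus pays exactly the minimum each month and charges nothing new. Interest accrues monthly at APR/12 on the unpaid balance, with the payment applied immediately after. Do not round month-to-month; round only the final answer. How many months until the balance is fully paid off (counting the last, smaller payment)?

Monthly rate r = 23.8%/12 = 1.98333% = 0.0198333.
While 3% of the post-interest balance exceeds £25.00, each month B ← (B·(1+r))·(1 − 0.03), i.e. B shrinks by the factor (1+r)·0.97 = 0.98924.
This holds for months 1–310. Entering month 311 the balance is £811.42; 3% of the post-interest balance is now below £25.00, so the flat £25.00 minimum applies from here.
From month 311 a fixed £25.00 at rate r clears £811.42 in 53 more payments. Total: 310 + 53 = 363 months.

363 months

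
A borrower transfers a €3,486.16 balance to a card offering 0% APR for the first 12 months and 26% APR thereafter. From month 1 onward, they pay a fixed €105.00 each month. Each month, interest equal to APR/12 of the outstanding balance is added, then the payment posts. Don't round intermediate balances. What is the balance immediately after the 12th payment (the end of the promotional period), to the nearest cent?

€2,226.16

Promo months 1–12 at r₀ = 0%/12 = 0; months 13+ at r₁ = 26%/12 = 0.0216667.
After month 12 (no interest yet): B = €3,486.16 − 12·€105.00 = €2,226.16.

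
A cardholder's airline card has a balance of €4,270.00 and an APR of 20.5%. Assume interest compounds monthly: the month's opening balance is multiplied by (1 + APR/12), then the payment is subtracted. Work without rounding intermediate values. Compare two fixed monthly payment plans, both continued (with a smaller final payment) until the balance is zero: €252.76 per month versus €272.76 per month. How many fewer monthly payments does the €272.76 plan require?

2 fewer payments

Monthly rate r = 20.5%/12 = 1.70833% = 0.0170833.
At €252.76/mo: n = ⌈−ln(1 − rB₀/P)/ln(1+r)⌉ = 21 payments (last €26.09); total interest = total paid − €4,270.00 = €811.29.
At €272.76/mo: 19 payments (last €102.01); total interest €741.69.
Payments saved = 21 − 19 = 2.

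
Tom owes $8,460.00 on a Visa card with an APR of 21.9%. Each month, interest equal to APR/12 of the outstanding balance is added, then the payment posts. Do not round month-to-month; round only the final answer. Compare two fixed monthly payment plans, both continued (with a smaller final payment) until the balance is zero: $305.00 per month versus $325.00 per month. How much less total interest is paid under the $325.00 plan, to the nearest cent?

Monthly rate r = 21.9%/12 = 1.825% = 0.01825.
At $305.00/mo: n = ⌈−ln(1 − rB₀/P)/ln(1+r)⌉ = 40 payments (last $5.41); total interest = total paid − $8,460.00 = $3,440.41.
At $325.00/mo: 36 payments (last $207.03); total interest $3,122.03.
Interest saved = $3,440.41 − $3,122.03 = $318.38.

$318.38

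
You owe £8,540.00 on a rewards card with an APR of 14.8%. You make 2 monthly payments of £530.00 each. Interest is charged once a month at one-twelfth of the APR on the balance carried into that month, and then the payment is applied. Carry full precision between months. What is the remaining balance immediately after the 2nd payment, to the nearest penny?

Monthly rate r = 14.8%/12 = 1.23333% = 0.0123333.
Each month: B ← B·(1+r) − £530.00.
Month 1: interest £105.33; balance after payment £8,115.33.
Month 2: interest £100.09; balance after payment £7,685.42.

£7,685.42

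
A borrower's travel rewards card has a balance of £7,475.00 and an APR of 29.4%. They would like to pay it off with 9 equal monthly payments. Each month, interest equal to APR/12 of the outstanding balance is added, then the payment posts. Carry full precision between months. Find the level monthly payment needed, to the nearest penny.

Monthly rate r = 29.4%/12 = 2.45% = 0.0245.
Level-payment amortization: P = B₀·r / (1 − (1+r)^(−n)) = 7475.00·0.0245 / (1 − 1.0245^(−9)).
Denominator 1 − (1+r)^(−9) = 0.195747656.
P = 183.137 / 0.195747656 ≈ 935.58.

£935.58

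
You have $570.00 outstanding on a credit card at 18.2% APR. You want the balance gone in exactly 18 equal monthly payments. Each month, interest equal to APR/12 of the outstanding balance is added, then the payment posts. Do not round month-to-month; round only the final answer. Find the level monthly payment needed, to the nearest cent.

Monthly rate r = 18.2%/12 = 1.51667% = 0.0151667.
Level-payment amortization: P = B₀·r / (1 − (1+r)^(−n)) = 570.00·0.0151667 / (1 − 1.01517^(−18)).
Denominator 1 − (1+r)^(−18) = 0.237345713.
P = 8.645 / 0.237345713 ≈ 36.42.

$36.42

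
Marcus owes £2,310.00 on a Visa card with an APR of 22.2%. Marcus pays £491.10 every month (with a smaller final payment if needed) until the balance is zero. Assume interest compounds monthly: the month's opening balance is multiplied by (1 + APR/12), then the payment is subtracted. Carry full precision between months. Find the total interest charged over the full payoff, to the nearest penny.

£129.18

Monthly rate r = 22.2%/12 = 1.85% = 0.0185.
Payoff takes n = ⌈−ln(1 − rB₀/P)/ln(1+r)⌉ = ⌈4.966⌉ = 5 payments; the last is £474.78.
Total paid = 4·£491.10 + £474.78 = £2,439.18.
Total interest = total paid − principal = £2,439.18 − £2,310.00 = £129.18.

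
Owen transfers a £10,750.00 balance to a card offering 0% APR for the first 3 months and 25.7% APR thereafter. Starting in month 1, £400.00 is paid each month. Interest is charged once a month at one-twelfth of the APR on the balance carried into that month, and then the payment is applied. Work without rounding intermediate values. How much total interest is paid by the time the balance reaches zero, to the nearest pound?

Promo months 1–3 at r₀ = 0%/12 = 0; months 4+ at r₁ = 25.7%/12 = 0.0214167.
After month 3 (no interest yet): B = £10,750.00 − 3·£400.00 = £9,550.00.
Then at r₁ with £400.00/mo: n₂ = −ln(1 − r₁·B/P)/ln(1+r₁) ≈ 33.79 → 34 more payments.
Total paid = 36·£400.00 + £317.16 = £14,717.16; interest = £14,717.16 − £10,750.00 = £3,967.16.

£3,967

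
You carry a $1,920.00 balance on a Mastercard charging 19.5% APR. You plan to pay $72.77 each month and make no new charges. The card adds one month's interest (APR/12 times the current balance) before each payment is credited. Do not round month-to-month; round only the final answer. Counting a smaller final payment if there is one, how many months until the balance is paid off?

Monthly rate r = 19.5%/12 = 1.625% = 0.01625.
Recurrence: B ← B·(1+r) − $72.77.
Month 1: interest $31.20; balance after payment $1,878.43.
Month 2: interest $30.52; balance after payment $1,836.18.
Closed form: n = −ln(1 − rB₀/P)/ln(1+r) = −ln(0.57125)/ln(1.01625) ≈ 34.736, so the balance reaches zero during payment 35.

35 payments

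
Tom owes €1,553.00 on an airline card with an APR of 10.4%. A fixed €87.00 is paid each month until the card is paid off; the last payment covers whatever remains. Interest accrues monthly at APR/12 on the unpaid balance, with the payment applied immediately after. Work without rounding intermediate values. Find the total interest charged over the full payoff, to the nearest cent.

€141.55

Monthly rate r = 10.4%/12 = 0.866667% = 0.00866667.
Payoff takes n = ⌈−ln(1 − rB₀/P)/ln(1+r)⌉ = ⌈19.477⌉ = 20 payments; the last is €41.55.
Total paid = 19·€87.00 + €41.55 = €1,694.55.
Total interest = total paid − principal = €1,694.55 − €1,553.00 = €141.55.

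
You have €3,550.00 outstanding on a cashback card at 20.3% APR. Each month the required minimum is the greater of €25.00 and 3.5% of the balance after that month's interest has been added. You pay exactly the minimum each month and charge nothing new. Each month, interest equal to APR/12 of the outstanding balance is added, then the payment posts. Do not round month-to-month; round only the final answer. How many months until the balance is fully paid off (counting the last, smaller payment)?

125 months

Monthly rate r = 20.3%/12 = 1.69167% = 0.0169167.
While 3.5% of the post-interest balance exceeds €25.00, each month B ← (B·(1+r))·(1 − 0.035), i.e. B shrinks by the factor (1+r)·0.965 = 0.98132.
This holds for months 1–86. Entering month 87 the balance is €701.65; 3.5% of the post-interest balance is now below €25.00, so the flat €25.00 minimum applies from here.
From month 87 a fixed €25.00 at rate r clears €701.65 in 39 more payments. Total: 86 + 39 = 125 months.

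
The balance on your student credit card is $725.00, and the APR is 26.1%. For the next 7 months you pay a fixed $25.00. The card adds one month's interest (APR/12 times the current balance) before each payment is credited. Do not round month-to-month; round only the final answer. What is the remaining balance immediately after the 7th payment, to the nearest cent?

$656.01

Monthly rate r = 26.1%/12 = 2.175% = 0.02175.
Each month: B ← B·(1+r) − $25.00.
Month 1: interest $15.77; balance after payment $715.77.
Month 2: interest $15.57; balance after payment $706.34.
Month 3: interest $15.36; balance after payment $696.70.
Month 4: interest $15.15; balance after payment $686.85.
Month 5: interest $14.94; balance after payment $676.79.
Month 6: interest $14.72; balance after payment $666.51.
Month 7: interest $14.50; balance after payment $656.01.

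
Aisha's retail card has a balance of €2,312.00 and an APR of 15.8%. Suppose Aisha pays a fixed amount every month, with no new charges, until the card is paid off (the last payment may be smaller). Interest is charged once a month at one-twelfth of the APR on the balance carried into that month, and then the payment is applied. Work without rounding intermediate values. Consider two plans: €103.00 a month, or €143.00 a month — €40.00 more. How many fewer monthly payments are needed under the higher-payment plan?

Monthly rate r = 15.8%/12 = 1.31667% = 0.0131667.
At €103.00/mo: n = ⌈−ln(1 − rB₀/P)/ln(1+r)⌉ = 27 payments (last €80.70); total interest = total paid − €2,312.00 = €446.70.
At €143.00/mo: 19 payments (last €43.01); total interest €305.01.
Payments saved = 27 − 19 = 8.

8 fewer payments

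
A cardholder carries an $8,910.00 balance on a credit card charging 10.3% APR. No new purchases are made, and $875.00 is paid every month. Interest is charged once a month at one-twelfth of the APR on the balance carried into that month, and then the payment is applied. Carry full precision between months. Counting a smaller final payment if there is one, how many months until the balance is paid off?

Monthly rate r = 10.3%/12 = 0.858333% = 0.00858333.
Recurrence: B ← B·(1+r) − $875.00.
Month 1: interest $76.48; balance after payment $8,111.48.
Month 2: interest $69.62; balance after payment $7,306.10.
Closed form: n = −ln(1 − rB₀/P)/ln(1+r) = −ln(0.9126)/ln(1.00858) ≈ 10.701, so the balance reaches zero during payment 11.

11 payments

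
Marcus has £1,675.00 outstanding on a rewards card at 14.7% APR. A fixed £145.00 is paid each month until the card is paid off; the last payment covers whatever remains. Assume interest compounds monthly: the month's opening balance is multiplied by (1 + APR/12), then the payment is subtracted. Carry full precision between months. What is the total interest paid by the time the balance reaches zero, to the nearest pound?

£142

Monthly rate r = 14.7%/12 = 1.225% = 0.01225.
Payoff takes n = ⌈−ln(1 − rB₀/P)/ln(1+r)⌉ = ⌈12.532⌉ = 13 payments; the last is £77.29.
Total paid = 12·£145.00 + £77.29 = £1,817.29.
Total interest = total paid − principal = £1,817.29 − £1,675.00 = £142.29.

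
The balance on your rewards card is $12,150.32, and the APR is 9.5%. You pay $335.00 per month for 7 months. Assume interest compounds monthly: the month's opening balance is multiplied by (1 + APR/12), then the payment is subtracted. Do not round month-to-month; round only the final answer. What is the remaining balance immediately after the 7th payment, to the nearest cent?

Monthly rate r = 9.5%/12 = 0.791667% = 0.00791667.
Each month: B ← B·(1+r) − $335.00.
Month 1: interest $96.19; balance after payment $11,911.51.
Month 2: interest $94.30; balance after payment $11,670.81.
Month 3: interest $92.39; balance after payment $11,428.20.
Month 4: interest $90.47; balance after payment $11,183.68.
Month 5: interest $88.54; balance after payment $10,937.21.
Month 6: interest $86.59; balance after payment $10,688.80.
Month 7: interest $84.62; balance after payment $10,438.42.

$10,438.42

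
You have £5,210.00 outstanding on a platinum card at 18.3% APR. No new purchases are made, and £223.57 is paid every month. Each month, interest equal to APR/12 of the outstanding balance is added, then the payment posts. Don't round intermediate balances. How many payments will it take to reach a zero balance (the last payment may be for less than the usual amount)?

Monthly rate r = 18.3%/12 = 1.525% = 0.01525.
Recurrence: B ← B·(1+r) − £223.57.
Month 1: interest £79.45; balance after payment £5,065.88.
Month 2: interest £77.25; balance after payment £4,919.57.
Closed form: n = −ln(1 − rB₀/P)/ln(1+r) = −ln(0.64462)/ln(1.01525) ≈ 29.012, so the balance reaches zero during payment 30.

30 months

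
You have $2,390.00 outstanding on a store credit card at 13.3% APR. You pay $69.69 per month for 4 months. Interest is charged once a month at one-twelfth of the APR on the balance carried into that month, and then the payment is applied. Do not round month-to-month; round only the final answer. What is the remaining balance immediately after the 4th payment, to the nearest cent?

$2,214.30

Monthly rate r = 13.3%/12 = 1.10833% = 0.0110833.
Each month: B ← B·(1+r) − $69.69.
Month 1: interest $26.49; balance after payment $2,346.80.
Month 2: interest $26.01; balance after payment $2,303.12.
Month 3: interest $25.53; balance after payment $2,258.96.
Month 4: interest $25.04; balance after payment $2,214.30.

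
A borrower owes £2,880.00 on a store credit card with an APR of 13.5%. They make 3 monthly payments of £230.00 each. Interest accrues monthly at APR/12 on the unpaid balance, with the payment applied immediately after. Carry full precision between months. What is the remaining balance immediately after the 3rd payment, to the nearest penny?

£2,280.51

Monthly rate r = 13.5%/12 = 1.125% = 0.01125.
Each month: B ← B·(1+r) − £230.00.
Month 1: interest £32.40; balance after payment £2,682.40.
Month 2: interest £30.18; balance after payment £2,482.58.
Month 3: interest £27.93; balance after payment £2,280.51.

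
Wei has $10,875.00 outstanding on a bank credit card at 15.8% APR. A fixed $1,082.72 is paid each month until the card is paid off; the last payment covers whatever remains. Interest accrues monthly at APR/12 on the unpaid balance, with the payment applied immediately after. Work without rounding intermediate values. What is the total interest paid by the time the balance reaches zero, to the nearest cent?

Monthly rate r = 15.8%/12 = 1.31667% = 0.0131667.
Payoff takes n = ⌈−ln(1 − rB₀/P)/ln(1+r)⌉ = ⌈10.844⌉ = 11 payments; the last is $914.89.
Total paid = 10·$1,082.72 + $914.89 = $11,742.09.
Total interest = total paid − principal = $11,742.09 − $10,875.00 = $867.09.

$867.09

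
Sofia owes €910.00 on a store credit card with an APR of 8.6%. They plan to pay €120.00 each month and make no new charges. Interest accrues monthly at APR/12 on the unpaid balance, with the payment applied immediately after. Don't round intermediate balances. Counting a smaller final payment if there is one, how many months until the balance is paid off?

8 months

Monthly rate r = 8.6%/12 = 0.716667% = 0.00716667.
Recurrence: B ← B·(1+r) − €120.00.
Month 1: interest €6.52; balance after payment €796.52.
Month 2: interest €5.71; balance after payment €682.23.
Closed form: n = −ln(1 − rB₀/P)/ln(1+r) = −ln(0.94565)/ln(1.00717) ≈ 7.825, so the balance reaches zero during payment 8.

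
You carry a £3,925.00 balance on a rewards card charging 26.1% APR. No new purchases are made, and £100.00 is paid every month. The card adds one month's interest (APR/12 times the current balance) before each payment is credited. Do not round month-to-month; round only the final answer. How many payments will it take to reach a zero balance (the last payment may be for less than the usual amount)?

Monthly rate r = 26.1%/12 = 2.175% = 0.02175.
Recurrence: B ← B·(1+r) − £100.00.
Month 1: interest £85.37; balance after payment £3,910.37.
Month 2: interest £85.05; balance after payment £3,895.42.
Closed form: n = −ln(1 − rB₀/P)/ln(1+r) = −ln(0.14631)/ln(1.02175) ≈ 89.326, so the balance reaches zero during payment 90.

90 payments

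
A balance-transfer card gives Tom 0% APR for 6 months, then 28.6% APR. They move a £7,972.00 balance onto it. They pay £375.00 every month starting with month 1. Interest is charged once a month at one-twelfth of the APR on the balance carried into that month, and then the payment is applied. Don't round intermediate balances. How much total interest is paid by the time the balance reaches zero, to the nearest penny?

£1,475.47

Promo months 1–6 at r₀ = 0%/12 = 0; months 7+ at r₁ = 28.6%/12 = 0.0238333.
After month 6 (no interest yet): B = £7,972.00 − 6·£375.00 = £5,722.00.
Then at r₁ with £375.00/mo: n₂ = −ln(1 − r₁·B/P)/ln(1+r₁) ≈ 19.19 → 20 more payments.
Total paid = 25·£375.00 + £72.47 = £9,447.47; interest = £9,447.47 − £7,972.00 = £1,475.47.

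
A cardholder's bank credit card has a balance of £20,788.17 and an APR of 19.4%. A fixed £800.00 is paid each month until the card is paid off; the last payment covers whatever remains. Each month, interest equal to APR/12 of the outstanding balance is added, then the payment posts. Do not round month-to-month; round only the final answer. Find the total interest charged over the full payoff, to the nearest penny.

£6,392.97

Monthly rate r = 19.4%/12 = 1.61667% = 0.0161667.
Payoff takes n = ⌈−ln(1 − rB₀/P)/ln(1+r)⌉ = ⌈33.976⌉ = 34 payments; the last is £781.14.
Total paid = 33·£800.00 + £781.14 = £27,181.14.
Total interest = total paid − principal = £27,181.14 − £20,788.17 = £6,392.97.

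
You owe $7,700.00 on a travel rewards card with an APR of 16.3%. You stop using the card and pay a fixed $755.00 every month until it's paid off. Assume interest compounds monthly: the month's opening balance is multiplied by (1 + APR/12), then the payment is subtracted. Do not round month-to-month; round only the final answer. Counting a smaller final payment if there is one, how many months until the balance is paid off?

12 payments

Monthly rate r = 16.3%/12 = 1.35833% = 0.0135833.
Recurrence: B ← B·(1+r) − $755.00.
Month 1: interest $104.59; balance after payment $7,049.59.
Month 2: interest $95.76; balance after payment $6,390.35.
Closed form: n = −ln(1 − rB₀/P)/ln(1+r) = −ln(0.86147)/ln(1.01358) ≈ 11.052, so the balance reaches zero during payment 12.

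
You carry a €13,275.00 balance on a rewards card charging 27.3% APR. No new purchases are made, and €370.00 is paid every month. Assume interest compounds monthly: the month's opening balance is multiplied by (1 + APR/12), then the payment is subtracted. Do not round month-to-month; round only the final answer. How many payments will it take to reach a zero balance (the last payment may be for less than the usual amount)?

76 payments

Monthly rate r = 27.3%/12 = 2.275% = 0.02275.
Recurrence: B ← B·(1+r) − €370.00.
Month 1: interest €302.01; balance after payment €13,207.01.
Month 2: interest €300.46; balance after payment €13,137.47.
Closed form: n = −ln(1 − rB₀/P)/ln(1+r) = −ln(0.18377)/ln(1.02275) ≈ 75.309, so the balance reaches zero during payment 76.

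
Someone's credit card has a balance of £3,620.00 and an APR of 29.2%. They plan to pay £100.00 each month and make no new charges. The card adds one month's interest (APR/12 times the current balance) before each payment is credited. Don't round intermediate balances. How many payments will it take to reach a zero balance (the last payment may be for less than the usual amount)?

Monthly rate r = 29.2%/12 = 2.43333% = 0.0243333.
Recurrence: B ← B·(1+r) − £100.00.
Month 1: interest £88.09; balance after payment £3,608.09.
Month 2: interest £87.80; balance after payment £3,595.88.
Closed form: n = −ln(1 − rB₀/P)/ln(1+r) = −ln(0.11913)/ln(1.02433) ≈ 88.491, so the balance reaches zero during payment 89.

89 payments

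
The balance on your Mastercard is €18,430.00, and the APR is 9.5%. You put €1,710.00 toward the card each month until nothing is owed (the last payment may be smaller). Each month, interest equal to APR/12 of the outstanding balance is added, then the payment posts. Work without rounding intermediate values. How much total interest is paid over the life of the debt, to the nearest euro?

€912

Monthly rate r = 9.5%/12 = 0.791667% = 0.00791667.
Payoff takes n = ⌈−ln(1 − rB₀/P)/ln(1+r)⌉ = ⌈11.310⌉ = 12 payments; the last is €531.65.
Total paid = 11·€1,710.00 + €531.65 = €19,341.65.
Total interest = total paid − principal = €19,341.65 − €18,430.00 = €911.65.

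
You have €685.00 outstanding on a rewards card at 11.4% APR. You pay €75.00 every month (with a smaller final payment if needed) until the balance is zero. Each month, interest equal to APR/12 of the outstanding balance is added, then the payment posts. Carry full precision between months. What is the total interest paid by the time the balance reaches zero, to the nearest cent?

Monthly rate r = 11.4%/12 = 0.95% = 0.0095.
Payoff takes n = ⌈−ln(1 − rB₀/P)/ln(1+r)⌉ = ⌈9.599⌉ = 10 payments; the last is €45.04.
Total paid = 9·€75.00 + €45.04 = €720.04.
Total interest = total paid − principal = €720.04 − €685.00 = €35.04.

€35.04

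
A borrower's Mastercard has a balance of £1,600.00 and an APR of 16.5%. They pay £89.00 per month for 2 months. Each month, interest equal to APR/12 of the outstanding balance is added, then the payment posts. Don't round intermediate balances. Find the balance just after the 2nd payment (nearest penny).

£1,465.08

Monthly rate r = 16.5%/12 = 1.375% = 0.01375.
Each month: B ← B·(1+r) − £89.00.
Month 1: interest £22.00; balance after payment £1,533.00.
Month 2: interest £21.08; balance after payment £1,465.08.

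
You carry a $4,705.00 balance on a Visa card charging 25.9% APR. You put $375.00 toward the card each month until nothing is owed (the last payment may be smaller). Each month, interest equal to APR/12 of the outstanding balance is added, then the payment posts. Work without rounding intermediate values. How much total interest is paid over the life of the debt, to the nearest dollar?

Monthly rate r = 25.9%/12 = 2.15833% = 0.0215833.
Payoff takes n = ⌈−ln(1 − rB₀/P)/ln(1+r)⌉ = ⌈14.789⌉ = 15 payments; the last is $296.64.
Total paid = 14·$375.00 + $296.64 = $5,546.64.
Total interest = total paid − principal = $5,546.64 − $4,705.00 = $841.64.

$842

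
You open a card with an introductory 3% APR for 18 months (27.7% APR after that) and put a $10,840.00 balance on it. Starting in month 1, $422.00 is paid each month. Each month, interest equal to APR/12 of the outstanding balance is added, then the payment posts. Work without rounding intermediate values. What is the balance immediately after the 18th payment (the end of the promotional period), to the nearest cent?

Promo months 1–18 at r₀ = 3%/12 = 0.0025; months 19+ at r₁ = 27.7%/12 = 0.0230833.
After month 18: iterate B ← B·(1+r₀) − $422.00 for 18 months → $3,578.72.

$3,578.72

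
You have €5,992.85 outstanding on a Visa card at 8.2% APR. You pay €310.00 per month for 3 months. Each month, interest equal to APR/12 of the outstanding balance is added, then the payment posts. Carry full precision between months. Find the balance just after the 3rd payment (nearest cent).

€5,180.18

Monthly rate r = 8.2%/12 = 0.683333% = 0.00683333.
Each month: B ← B·(1+r) − €310.00.
Month 1: interest €40.95; balance after payment €5,723.80.
Month 2: interest €39.11; balance after payment €5,452.91.
Month 3: interest €37.26; balance after payment €5,180.18.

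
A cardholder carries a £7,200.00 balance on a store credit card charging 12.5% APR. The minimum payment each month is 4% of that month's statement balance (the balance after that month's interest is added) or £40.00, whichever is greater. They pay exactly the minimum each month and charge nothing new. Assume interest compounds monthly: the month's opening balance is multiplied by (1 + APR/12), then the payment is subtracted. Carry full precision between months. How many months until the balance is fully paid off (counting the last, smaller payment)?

94 months

Monthly rate r = 12.5%/12 = 1.04167% = 0.0104167.
While 4% of the post-interest balance exceeds £40.00, each month B ← (B·(1+r))·(1 − 0.04), i.e. B shrinks by the factor (1+r)·0.96 = 0.97.
This holds for months 1–66. Entering month 67 the balance is £964.42; 4% of the post-interest balance is now below £40.00, so the flat £40.00 minimum applies from here.
From month 67 a fixed £40.00 at rate r clears £964.42 in 28 more payments. Total: 66 + 28 = 94 months.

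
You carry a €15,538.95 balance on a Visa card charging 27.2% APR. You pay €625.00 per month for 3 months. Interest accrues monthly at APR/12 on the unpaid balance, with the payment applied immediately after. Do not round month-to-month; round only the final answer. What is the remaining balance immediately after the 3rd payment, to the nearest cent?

€14,701.91

Monthly rate r = 27.2%/12 = 2.26667% = 0.0226667.
Each month: B ← B·(1+r) − €625.00.
Month 1: interest €352.22; balance after payment €15,266.17.
Month 2: interest €346.03; balance after payment €14,987.20.
Month 3: interest €339.71; balance after payment €14,701.91.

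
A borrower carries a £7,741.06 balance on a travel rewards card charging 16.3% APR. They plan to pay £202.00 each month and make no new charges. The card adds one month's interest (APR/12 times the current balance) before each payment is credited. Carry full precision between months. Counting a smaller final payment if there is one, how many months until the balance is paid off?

Monthly rate r = 16.3%/12 = 1.35833% = 0.0135833.
Recurrence: B ← B·(1+r) − £202.00.
Month 1: interest £105.15; balance after payment £7,644.21.
Month 2: interest £103.83; balance after payment £7,546.04.
Closed form: n = −ln(1 − rB₀/P)/ln(1+r) = −ln(0.47946)/ln(1.01358) ≈ 54.484, so the balance reaches zero during payment 55.

55 payments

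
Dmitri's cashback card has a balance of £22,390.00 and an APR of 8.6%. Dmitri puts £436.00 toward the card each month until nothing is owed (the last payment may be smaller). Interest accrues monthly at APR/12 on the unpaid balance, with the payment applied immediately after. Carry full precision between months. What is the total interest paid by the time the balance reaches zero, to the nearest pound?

Monthly rate r = 8.6%/12 = 0.716667% = 0.00716667.
Payoff takes n = ⌈−ln(1 − rB₀/P)/ln(1+r)⌉ = ⌈64.264⌉ = 65 payments; the last is £115.36.
Total paid = 64·£436.00 + £115.36 = £28,019.36.
Total interest = total paid − principal = £28,019.36 − £22,390.00 = £5,629.36.

£5,629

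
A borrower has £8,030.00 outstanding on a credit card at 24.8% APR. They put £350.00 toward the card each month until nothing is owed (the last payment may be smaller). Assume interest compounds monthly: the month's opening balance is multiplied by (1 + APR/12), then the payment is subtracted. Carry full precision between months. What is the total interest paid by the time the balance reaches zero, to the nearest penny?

£2,968.15

Monthly rate r = 24.8%/12 = 2.06667% = 0.0206667.
Payoff takes n = ⌈−ln(1 − rB₀/P)/ln(1+r)⌉ = ⌈31.421⌉ = 32 payments; the last is £148.15.
Total paid = 31·£350.00 + £148.15 = £10,998.15.
Total interest = total paid − principal = £10,998.15 − £8,030.00 = £2,968.15.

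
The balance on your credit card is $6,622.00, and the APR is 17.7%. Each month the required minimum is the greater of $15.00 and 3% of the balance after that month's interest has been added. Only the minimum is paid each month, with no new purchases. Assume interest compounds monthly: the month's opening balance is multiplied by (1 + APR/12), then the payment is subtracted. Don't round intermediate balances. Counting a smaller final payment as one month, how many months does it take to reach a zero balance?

210 months

Monthly rate r = 17.7%/12 = 1.475% = 0.01475.
While 3% of the post-interest balance exceeds $15.00, each month B ← (B·(1+r))·(1 − 0.03), i.e. B shrinks by the factor (1+r)·0.97 = 0.98431.
This holds for months 1–165. Entering month 166 the balance is $487.05; 3% of the post-interest balance is now below $15.00, so the flat $15.00 minimum applies from here.
From month 166 a fixed $15.00 at rate r clears $487.05 in 45 more payments. Total: 165 + 45 = 210 months.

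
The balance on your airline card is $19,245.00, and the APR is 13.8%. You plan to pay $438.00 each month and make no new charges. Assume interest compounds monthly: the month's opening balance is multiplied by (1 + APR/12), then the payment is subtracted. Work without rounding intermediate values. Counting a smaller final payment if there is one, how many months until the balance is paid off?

62 months

Monthly rate r = 13.8%/12 = 1.15% = 0.0115.
Recurrence: B ← B·(1+r) − $438.00.
Month 1: interest $221.32; balance after payment $19,028.32.
Month 2: interest $218.83; balance after payment $18,809.14.
Closed form: n = −ln(1 − rB₀/P)/ln(1+r) = −ln(0.49471)/ln(1.0115) ≈ 61.550, so the balance reaches zero during payment 62.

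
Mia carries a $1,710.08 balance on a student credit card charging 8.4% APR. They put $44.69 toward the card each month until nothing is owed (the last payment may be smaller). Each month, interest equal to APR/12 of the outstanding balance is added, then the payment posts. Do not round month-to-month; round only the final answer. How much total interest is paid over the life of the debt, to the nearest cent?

Monthly rate r = 8.4%/12 = 0.7% = 0.007.
Payoff takes n = ⌈−ln(1 − rB₀/P)/ln(1+r)⌉ = ⌈44.696⌉ = 45 payments; the last is $31.13.
Total paid = 44·$44.69 + $31.13 = $1,997.49.
Total interest = total paid − principal = $1,997.49 − $1,710.08 = $287.41.

$287.41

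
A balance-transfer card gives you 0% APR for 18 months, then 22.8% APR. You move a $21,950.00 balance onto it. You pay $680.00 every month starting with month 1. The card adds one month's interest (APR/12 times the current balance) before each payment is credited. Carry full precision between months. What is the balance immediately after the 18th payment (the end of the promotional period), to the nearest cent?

$9,710.00

Promo months 1–18 at r₀ = 0%/12 = 0; months 19+ at r₁ = 22.8%/12 = 0.019.
After month 18 (no interest yet): B = $21,950.00 − 18·$680.00 = $9,710.00.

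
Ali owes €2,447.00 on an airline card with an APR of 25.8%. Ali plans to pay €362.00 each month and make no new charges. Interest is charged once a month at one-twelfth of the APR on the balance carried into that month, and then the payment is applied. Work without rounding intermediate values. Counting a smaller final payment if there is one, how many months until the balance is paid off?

Monthly rate r = 25.8%/12 = 2.15% = 0.0215.
Recurrence: B ← B·(1+r) − €362.00.
Month 1: interest €52.61; balance after payment €2,137.61.
Month 2: interest €45.96; balance after payment €1,821.57.
Closed form: n = −ln(1 − rB₀/P)/ln(1+r) = −ln(0.85467)/ln(1.0215) ≈ 7.383, so the balance reaches zero during payment 8.

8 months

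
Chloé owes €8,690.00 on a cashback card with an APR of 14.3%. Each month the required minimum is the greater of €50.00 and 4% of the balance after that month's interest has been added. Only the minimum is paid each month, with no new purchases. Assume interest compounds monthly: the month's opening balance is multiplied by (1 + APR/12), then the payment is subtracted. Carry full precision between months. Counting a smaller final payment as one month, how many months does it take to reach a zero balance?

97 months

Monthly rate r = 14.3%/12 = 1.19167% = 0.0119167.
While 4% of the post-interest balance exceeds €50.00, each month B ← (B·(1+r))·(1 − 0.04), i.e. B shrinks by the factor (1+r)·0.96 = 0.97144.
This holds for months 1–68. Entering month 69 the balance is €1,211.45; 4% of the post-interest balance is now below €50.00, so the flat €50.00 minimum applies from here.
From month 69 a fixed €50.00 at rate r clears €1,211.45 in 29 more payments. Total: 68 + 29 = 97 months.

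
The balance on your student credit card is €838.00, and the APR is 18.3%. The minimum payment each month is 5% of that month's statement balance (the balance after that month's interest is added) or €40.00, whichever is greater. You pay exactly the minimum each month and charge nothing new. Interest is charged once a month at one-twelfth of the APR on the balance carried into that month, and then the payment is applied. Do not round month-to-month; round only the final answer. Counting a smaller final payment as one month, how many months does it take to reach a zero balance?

Monthly rate r = 18.3%/12 = 1.525% = 0.01525.
While 5% of the post-interest balance exceeds €40.00, each month B ← (B·(1+r))·(1 − 0.05), i.e. B shrinks by the factor (1+r)·0.95 = 0.96449.
This holds for months 1–2. Entering month 3 the balance is €779.54; 5% of the post-interest balance is now below €40.00, so the flat €40.00 minimum applies from here.
From month 3 a fixed €40.00 at rate r clears €779.54 in 24 more payments. Total: 2 + 24 = 26 months.

26 months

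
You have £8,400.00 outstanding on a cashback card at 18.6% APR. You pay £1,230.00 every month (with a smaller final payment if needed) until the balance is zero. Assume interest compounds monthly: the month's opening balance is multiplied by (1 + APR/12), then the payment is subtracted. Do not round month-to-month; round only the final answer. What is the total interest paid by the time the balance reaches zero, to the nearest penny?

Monthly rate r = 18.6%/12 = 1.55% = 0.0155.
Payoff takes n = ⌈−ln(1 − rB₀/P)/ln(1+r)⌉ = ⌈7.274⌉ = 8 payments; the last is £339.20.
Total paid = 7·£1,230.00 + £339.20 = £8,949.20.
Total interest = total paid − principal = £8,949.20 − £8,400.00 = £549.20.

£549.20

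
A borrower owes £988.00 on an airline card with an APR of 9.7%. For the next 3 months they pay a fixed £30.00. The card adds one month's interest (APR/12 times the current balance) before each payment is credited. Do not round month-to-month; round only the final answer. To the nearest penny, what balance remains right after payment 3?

Monthly rate r = 9.7%/12 = 0.808333% = 0.00808333.
Each month: B ← B·(1+r) − £30.00.
Month 1: interest £7.99; balance after payment £965.99.
Month 2: interest £7.81; balance after payment £943.79.
Month 3: interest £7.63; balance after payment £921.42.

£921.42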